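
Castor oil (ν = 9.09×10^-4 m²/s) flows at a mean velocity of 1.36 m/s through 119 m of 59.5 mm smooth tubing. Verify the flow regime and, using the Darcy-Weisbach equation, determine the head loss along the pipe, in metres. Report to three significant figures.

Re = VD/ν = 1.36·0.05950/9.09×10^-4 = 89.0 → laminar (Re < 2300)
f = 64/Re = 0.7189
h_f = f(L/D)V²/(2g) = 0.7189·(119/0.05950)·1.36²/(2·9.81) = 135.5 m

h_f ≈ 136 m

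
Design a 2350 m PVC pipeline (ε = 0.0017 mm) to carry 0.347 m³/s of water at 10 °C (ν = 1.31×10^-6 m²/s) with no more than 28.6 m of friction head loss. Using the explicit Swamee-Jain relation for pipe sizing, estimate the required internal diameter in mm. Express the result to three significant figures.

D ≈ 401 mm

Swamee-Jain (Type III): D = 0.66·[ε^1.25·(LQ²/(gh_f))^4.75 + ν·Q^9.4·(L/(gh_f))^5.2]^0.04
LQ²/(gh_f) = 1.009; L/(gh_f) = 8.376
Term 1 = ε^1.25·(…)^4.75 = 6.39×10^-8; Term 2 = ν·Q^9.4·(…)^5.2 = 3.95×10^-6
D = 0.66·(6.39×10^-8 + 3.95×10^-6)^0.04 = 0.4015 m = 401 mm
Check: V = 2.74 m/s, Re = 8.40×10^5, f = 0.01205, h_f = 27.0 m ≈ 28.6 m ✓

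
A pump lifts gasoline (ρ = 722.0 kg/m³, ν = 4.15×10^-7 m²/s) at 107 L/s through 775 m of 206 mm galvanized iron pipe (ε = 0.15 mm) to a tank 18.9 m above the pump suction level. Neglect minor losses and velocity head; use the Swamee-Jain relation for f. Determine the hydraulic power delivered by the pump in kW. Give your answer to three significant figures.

P_hyd ≈ 42.1 kW

V = 4Q/(πD²) = 3.210 m/s; Re = 1.59×10^6; ε/D = 7.28×10^-4; f = 0.01852
h_f = f(L/D)V²/2g = 36.60 m
Total head H = z + h_f = 18.9 + 36.60 = 55.50 m
P_hyd = ρgQH = 722.0·9.81·0.107·55.50 = 42.06 kW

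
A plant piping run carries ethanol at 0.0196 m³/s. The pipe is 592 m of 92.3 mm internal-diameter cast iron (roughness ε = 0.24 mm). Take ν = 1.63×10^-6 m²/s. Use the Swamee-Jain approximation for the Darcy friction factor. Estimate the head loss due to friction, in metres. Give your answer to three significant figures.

h_f ≈ 73.6 m

V = 4Q/(πD²) = 4·0.0196/(π·0.0923²) = 2.929 m/s
Re = VD/ν = 2.929·0.0923/1.63×10^-6 = 1.66×10^5 → turbulent
ε/D = 0.24/92.3 = 0.00260
Swamee-Jain: f = 0.02623
h_f = f(L/D)V²/(2g) = 0.02623·(592/0.0923)·2.929²/(2·9.81) = 73.57 m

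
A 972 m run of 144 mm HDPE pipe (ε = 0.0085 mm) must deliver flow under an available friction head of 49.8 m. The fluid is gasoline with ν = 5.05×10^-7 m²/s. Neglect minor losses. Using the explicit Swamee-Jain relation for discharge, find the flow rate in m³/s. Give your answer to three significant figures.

Q ≈ 0.0546 m³/s

Swamee-Jain (Type II): Q = -0.965·√(gD⁵h_f/L)·ln[ε/(3.7D) + √(3.17ν²L/(gD³h_f))]
√(gD⁵h_f/L) = √(9.81·0.144⁵·49.8/972) = 0.005579
ε/(3.7D) = 1.60×10^-5; √(3.17ν²L/(gD³h_f)) = 2.32×10^-5
Q = -0.965·0.005579·ln(3.916×10^-5) = 0.05463 m³/s
Check: V = 3.35 m/s, Re = 9.56×10^5, f = 0.01291, h_f = 50.0 m ≈ 49.8 m ✓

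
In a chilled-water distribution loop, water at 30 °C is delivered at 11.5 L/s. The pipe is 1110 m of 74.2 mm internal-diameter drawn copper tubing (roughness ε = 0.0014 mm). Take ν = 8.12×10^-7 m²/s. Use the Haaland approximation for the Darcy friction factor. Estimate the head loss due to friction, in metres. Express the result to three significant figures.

h_f ≈ 81.2 m

V = 4Q/(πD²) = 4·0.0115/(π·0.0742²) = 2.660 m/s
Re = VD/ν = 2.660·0.0742/8.12×10^-7 = 2.43×10^5 → turbulent
ε/D = 0.0014/74.2 = 1.89×10^-5
Haaland: f = 0.01506
h_f = f(L/D)V²/(2g) = 0.01506·(1110/0.0742)·2.660²/(2·9.81) = 81.22 m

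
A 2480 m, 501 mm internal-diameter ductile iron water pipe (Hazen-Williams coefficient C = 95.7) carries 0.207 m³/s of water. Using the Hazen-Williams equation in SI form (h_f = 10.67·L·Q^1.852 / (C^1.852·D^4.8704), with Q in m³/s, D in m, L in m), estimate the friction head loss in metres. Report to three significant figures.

h_f = 10.67·2480·0.207^1.852 / (95.7^1.852·0.501^4.8704) = 8.893 m

h_f ≈ 8.89 m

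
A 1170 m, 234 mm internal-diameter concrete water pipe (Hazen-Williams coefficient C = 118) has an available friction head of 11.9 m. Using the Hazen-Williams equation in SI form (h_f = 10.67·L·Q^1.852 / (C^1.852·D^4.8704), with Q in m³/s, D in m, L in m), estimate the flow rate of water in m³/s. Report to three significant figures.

Q ≈ 0.0605 m³/s

Rearranging: Q = [h_f·C^1.852·D^4.8704 / (10.67·L)]^(1/1.852)
Q = [11.9·118^1.852·0.234^4.8704 / (10.67·1170)]^0.540 = 0.06053 m³/s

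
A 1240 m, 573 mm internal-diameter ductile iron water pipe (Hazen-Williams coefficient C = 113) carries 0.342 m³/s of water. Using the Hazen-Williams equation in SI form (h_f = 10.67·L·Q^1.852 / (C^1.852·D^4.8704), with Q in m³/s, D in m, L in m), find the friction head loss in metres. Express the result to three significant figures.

h_f ≈ 4.31 m

h_f = 10.67·1240·0.342^1.852 / (113^1.852·0.573^4.8704) = 4.307 m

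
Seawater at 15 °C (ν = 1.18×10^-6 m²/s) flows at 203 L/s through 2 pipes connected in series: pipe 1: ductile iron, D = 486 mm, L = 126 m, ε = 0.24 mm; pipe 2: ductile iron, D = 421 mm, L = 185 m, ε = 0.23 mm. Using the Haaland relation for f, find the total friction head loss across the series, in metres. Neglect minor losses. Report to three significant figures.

Pipe 1: V = 1.094 m/s, Re = 4.51×10^5, ε/D = 4.94×10^-4, f = 0.01762, h_1 = f(L/D)V²/2g = 0.2789 m
Pipe 2: V = 1.458 m/s, Re = 5.20×10^5, ε/D = 5.46×10^-4, f = 0.01784, h_2 = f(L/D)V²/2g = 0.8496 m
Series → Q common, losses add: H = Σh = 1.128 m

H ≈ 1.13 m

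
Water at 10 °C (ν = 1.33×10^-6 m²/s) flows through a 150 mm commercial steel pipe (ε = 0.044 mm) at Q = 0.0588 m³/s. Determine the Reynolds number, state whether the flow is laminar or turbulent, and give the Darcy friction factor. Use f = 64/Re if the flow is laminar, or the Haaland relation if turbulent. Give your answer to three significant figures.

Re ≈ 3.75×10^5; turbulent; f ≈ 0.0164

V = 4Q/(πD²) = 3.327 m/s
Re = VD/ν = 3.327·0.150/1.33×10^-6 = 3.75×10^5
Re > 4000 → turbulent; ε/D = 2.93×10^-4
Haaland: f = 0.01644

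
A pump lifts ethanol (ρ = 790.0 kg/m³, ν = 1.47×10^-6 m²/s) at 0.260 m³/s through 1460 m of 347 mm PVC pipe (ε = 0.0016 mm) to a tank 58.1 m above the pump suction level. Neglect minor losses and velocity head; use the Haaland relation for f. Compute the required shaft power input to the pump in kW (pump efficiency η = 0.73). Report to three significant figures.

V = 4Q/(πD²) = 2.749 m/s; Re = 6.49×10^5; ε/D = 4.61×10^-6; f = 0.01253
h_f = f(L/D)V²/2g = 20.32 m
Total head H = z + h_f = 58.1 + 20.32 = 78.42 m
P_hyd = ρgQH = 790.0·9.81·0.260·78.42 = 158.0 kW
P_shaft = P_hyd/η = 158.0/0.73 = 216.5 kW

P_shaft ≈ 216 kW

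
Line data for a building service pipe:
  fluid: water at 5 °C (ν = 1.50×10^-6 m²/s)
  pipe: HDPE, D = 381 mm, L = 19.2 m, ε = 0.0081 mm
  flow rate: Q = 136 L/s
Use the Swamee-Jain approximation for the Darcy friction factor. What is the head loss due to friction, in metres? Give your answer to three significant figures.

V = 4Q/(πD²) = 4·0.136/(π·0.381²) = 1.193 m/s
Re = VD/ν = 1.193·0.381/1.50×10^-6 = 3.03×10^5 → turbulent
ε/D = 0.0081/381 = 2.13×10^-5
Swamee-Jain: f = 0.01460
h_f = f(L/D)V²/(2g) = 0.01460·(19.2/0.381)·1.193²/(2·9.81) = 0.05335 m

h_f ≈ 0.0533 m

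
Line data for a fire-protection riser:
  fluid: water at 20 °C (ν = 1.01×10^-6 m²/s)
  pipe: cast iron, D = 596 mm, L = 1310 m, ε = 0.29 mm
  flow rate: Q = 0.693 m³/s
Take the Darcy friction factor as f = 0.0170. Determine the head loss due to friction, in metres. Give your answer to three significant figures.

V = 4Q/(πD²) = 4·0.693/(π·0.596²) = 2.484 m/s
h_f = f(L/D)V²/(2g) = 0.01700·(1310/0.596)·2.484²/(2·9.81) = 11.75 m

h_f ≈ 11.8 m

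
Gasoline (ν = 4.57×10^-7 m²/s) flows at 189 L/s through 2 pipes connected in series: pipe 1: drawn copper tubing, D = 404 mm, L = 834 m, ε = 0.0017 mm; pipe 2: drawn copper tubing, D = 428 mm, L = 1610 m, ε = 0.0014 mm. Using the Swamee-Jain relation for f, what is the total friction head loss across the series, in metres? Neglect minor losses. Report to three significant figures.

Pipe 1: V = 1.474 m/s, Re = 1.30×10^6, ε/D = 4.21×10^-6, f = 0.01123, h_1 = f(L/D)V²/2g = 2.569 m
Pipe 2: V = 1.314 m/s, Re = 1.23×10^6, ε/D = 3.27×10^-6, f = 0.01131, h_2 = f(L/D)V²/2g = 3.741 m
Series → Q common, losses add: H = Σh = 6.310 m

H ≈ 6.31 m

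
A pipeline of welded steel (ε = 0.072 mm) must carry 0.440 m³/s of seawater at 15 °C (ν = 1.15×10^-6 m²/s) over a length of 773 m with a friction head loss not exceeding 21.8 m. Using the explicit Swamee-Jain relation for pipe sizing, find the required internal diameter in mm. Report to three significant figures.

Swamee-Jain (Type III): D = 0.66·[ε^1.25·(LQ²/(gh_f))^4.75 + ν·Q^9.4·(L/(gh_f))^5.2]^0.04
LQ²/(gh_f) = 0.6998; L/(gh_f) = 3.615
Term 1 = ε^1.25·(…)^4.75 = 1.22×10^-6; Term 2 = ν·Q^9.4·(…)^5.2 = 4.08×10^-7
D = 0.66·(1.22×10^-6 + 4.08×10^-7)^0.04 = 0.3872 m = 387 mm
Check: V = 3.74 m/s, Re = 1.26×10^6, f = 0.01443, h_f = 20.5 m ≈ 21.8 m ✓

D ≈ 387 mm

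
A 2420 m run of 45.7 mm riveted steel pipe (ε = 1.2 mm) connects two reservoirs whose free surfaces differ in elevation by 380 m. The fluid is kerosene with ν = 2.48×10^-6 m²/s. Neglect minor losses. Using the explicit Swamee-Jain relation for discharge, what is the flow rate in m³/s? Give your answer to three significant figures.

Q ≈ 0.00262 m³/s

Swamee-Jain (Type II): Q = -0.965·√(gD⁵h_f/L)·ln[ε/(3.7D) + √(3.17ν²L/(gD³h_f))]
√(gD⁵h_f/L) = √(9.81·0.0457⁵·380/2420) = 5.541×10^-4
ε/(3.7D) = 0.00710; √(3.17ν²L/(gD³h_f)) = 3.64×10^-4
Q = -0.965·5.541×10^-4·ln(0.007461) = 0.002619 m³/s
Check: V = 1.60 m/s, Re = 2.94×10^4, f = 0.05580, h_f = 384 m ≈ 380 m ✓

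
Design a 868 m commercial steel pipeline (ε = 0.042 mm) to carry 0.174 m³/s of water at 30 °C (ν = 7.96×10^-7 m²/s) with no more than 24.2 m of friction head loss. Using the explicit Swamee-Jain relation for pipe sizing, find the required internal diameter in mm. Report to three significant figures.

Swamee-Jain (Type III): D = 0.66·[ε^1.25·(LQ²/(gh_f))^4.75 + ν·Q^9.4·(L/(gh_f))^5.2]^0.04
LQ²/(gh_f) = 0.1107; L/(gh_f) = 3.656
Term 1 = ε^1.25·(…)^4.75 = 9.74×10^-11; Term 2 = ν·Q^9.4·(…)^5.2 = 4.90×10^-11
D = 0.66·(9.74×10^-11 + 4.90×10^-11)^0.04 = 0.2668 m = 267 mm
Check: V = 3.11 m/s, Re = 1.04×10^6, f = 0.01424, h_f = 22.9 m ≈ 24.2 m ✓

D ≈ 267 mm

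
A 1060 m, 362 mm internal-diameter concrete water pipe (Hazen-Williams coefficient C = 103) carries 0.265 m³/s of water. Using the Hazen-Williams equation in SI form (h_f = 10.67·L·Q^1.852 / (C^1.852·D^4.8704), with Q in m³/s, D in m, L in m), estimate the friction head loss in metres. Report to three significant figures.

h_f ≈ 25.5 m

h_f = 10.67·1060·0.265^1.852 / (103^1.852·0.362^4.8704) = 25.52 m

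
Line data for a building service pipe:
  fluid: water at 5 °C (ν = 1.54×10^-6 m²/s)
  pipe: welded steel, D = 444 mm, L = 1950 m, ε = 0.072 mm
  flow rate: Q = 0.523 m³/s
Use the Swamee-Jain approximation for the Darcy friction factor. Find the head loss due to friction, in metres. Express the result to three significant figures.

V = 4Q/(πD²) = 4·0.523/(π·0.444²) = 3.378 m/s
Re = VD/ν = 3.378·0.444/1.54×10^-6 = 9.74×10^5 → turbulent
ε/D = 0.072/444 = 1.62×10^-4
Swamee-Jain: f = 0.01436
h_f = f(L/D)V²/(2g) = 0.01436·(1950/0.444)·3.378²/(2·9.81) = 36.68 m

h_f ≈ 36.7 m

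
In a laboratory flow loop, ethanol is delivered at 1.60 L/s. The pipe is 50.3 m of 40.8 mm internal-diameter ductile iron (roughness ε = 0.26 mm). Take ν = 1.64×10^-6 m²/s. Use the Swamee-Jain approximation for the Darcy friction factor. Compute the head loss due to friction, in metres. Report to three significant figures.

h_f ≈ 3.36 m

V = 4Q/(πD²) = 4·0.00160/(π·0.0408²) = 1.224 m/s
Re = VD/ν = 1.224·0.0408/1.64×10^-6 = 3.04×10^4 → turbulent
ε/D = 0.26/40.8 = 0.00637
Swamee-Jain: f = 0.03567
h_f = f(L/D)V²/(2g) = 0.03567·(50.3/0.0408)·1.224²/(2·9.81) = 3.357 m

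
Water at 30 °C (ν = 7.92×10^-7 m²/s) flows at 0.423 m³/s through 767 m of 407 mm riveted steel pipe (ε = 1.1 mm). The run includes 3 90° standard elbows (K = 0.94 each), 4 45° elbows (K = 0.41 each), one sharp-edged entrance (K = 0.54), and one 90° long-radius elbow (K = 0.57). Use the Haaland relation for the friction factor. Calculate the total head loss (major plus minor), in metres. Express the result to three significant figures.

V = 4Q/(πD²) = 3.251 m/s; V²/2g = 0.5388 m
Re = 1.67×10^6, ε/D = 0.00270 → f = 0.02554 (Haaland)
Major: h_f = f(L/D)·V²/2g = 0.02554·1885·0.5388 = 25.94 m
Minor: ΣK = 5.57; h_m = ΣK·V²/2g = 3.001 m
Total H_L = 25.94 + 3.001 = 28.94 m

H_L ≈ 28.9 m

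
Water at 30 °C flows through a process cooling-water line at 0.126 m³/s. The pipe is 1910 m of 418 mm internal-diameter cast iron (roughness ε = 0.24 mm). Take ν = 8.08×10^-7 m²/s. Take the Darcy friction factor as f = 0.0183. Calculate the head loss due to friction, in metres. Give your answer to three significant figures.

V = 4Q/(πD²) = 4·0.126/(π·0.418²) = 0.9182 m/s
h_f = f(L/D)V²/(2g) = 0.01830·(1910/0.418)·0.9182²/(2·9.81) = 3.593 m

h_f ≈ 3.59 m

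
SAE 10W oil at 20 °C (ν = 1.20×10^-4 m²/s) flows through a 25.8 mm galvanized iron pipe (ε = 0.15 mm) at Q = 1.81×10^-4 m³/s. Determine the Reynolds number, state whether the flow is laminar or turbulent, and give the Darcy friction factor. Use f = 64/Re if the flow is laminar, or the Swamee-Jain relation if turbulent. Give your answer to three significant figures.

Re ≈ 74.4; laminar; f = 64/Re ≈ 0.860

V = 4Q/(πD²) = 0.3462 m/s
Re = VD/ν = 0.3462·0.0258/1.20×10^-4 = 74.4
Re < 2300 → laminar → f = 64/Re = 0.8598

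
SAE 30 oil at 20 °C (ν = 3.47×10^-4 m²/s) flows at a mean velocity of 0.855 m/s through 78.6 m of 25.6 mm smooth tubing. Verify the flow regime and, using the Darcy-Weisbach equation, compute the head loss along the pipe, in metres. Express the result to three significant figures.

Re = VD/ν = 0.855·0.02560/3.47×10^-4 = 63.1 → laminar (Re < 2300)
f = 64/Re = 1.015
h_f = f(L/D)V²/(2g) = 1.015·(78.6/0.02560)·0.855²/(2·9.81) = 116.1 m

h_f ≈ 116 m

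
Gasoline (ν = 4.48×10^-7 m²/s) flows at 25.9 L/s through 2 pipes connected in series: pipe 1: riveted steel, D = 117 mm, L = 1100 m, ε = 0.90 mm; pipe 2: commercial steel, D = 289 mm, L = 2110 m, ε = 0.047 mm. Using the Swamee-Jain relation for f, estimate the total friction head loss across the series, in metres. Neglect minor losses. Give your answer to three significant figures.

Pipe 1: V = 2.409 m/s, Re = 6.29×10^5, ε/D = 0.00769, f = 0.03494, h_1 = f(L/D)V²/2g = 97.16 m
Pipe 2: V = 0.3948 m/s, Re = 2.55×10^5, ε/D = 1.63×10^-4, f = 0.01633, h_2 = f(L/D)V²/2g = 0.9472 m
Series → Q common, losses add: H = Σh = 98.11 m

H ≈ 98.1 m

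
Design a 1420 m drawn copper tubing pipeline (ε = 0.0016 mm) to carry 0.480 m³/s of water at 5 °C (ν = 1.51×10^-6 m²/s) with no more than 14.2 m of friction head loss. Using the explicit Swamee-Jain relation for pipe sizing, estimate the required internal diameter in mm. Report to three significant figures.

Swamee-Jain (Type III): D = 0.66·[ε^1.25·(LQ²/(gh_f))^4.75 + ν·Q^9.4·(L/(gh_f))^5.2]^0.04
LQ²/(gh_f) = 2.349; L/(gh_f) = 10.19
Term 1 = ε^1.25·(…)^4.75 = 3.28×10^-6; Term 2 = ν·Q^9.4·(…)^5.2 = 2.67×10^-4
D = 0.66·(3.28×10^-6 + 2.67×10^-4)^0.04 = 0.4751 m = 475 mm
Check: V = 2.71 m/s, Re = 8.52×10^5, f = 0.01200, h_f = 13.4 m ≈ 14.2 m ✓

D ≈ 475 mm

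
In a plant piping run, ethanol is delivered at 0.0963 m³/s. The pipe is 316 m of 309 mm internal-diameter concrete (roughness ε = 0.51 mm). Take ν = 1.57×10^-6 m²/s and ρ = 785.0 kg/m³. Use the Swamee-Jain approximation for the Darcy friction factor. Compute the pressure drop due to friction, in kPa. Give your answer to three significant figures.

V = 4Q/(πD²) = 4·0.0963/(π·0.309²) = 1.284 m/s
Re = VD/ν = 1.284·0.309/1.57×10^-6 = 2.53×10^5 → turbulent
ε/D = 0.51/309 = 0.00165
Swamee-Jain: f = 0.02324
h_f = f(L/D)V²/(2g) = 0.02324·(316/0.309)·1.284²/(2·9.81) = 1.997 m
Δp = ρg·h_f = 785.0·9.81·1.997 = 15.38 kPa

Δp ≈ 15.4 kPa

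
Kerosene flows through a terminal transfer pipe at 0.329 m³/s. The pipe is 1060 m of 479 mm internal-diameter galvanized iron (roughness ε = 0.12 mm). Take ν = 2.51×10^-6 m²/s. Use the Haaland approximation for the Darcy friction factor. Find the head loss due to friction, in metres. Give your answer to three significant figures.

h_f ≈ 6.10 m

V = 4Q/(πD²) = 4·0.329/(π·0.479²) = 1.826 m/s
Re = VD/ν = 1.826·0.479/2.51×10^-6 = 3.48×10^5 → turbulent
ε/D = 0.12/479 = 2.51×10^-4
Haaland: f = 0.01621
h_f = f(L/D)V²/(2g) = 0.01621·(1060/0.479)·1.826²/(2·9.81) = 6.096 m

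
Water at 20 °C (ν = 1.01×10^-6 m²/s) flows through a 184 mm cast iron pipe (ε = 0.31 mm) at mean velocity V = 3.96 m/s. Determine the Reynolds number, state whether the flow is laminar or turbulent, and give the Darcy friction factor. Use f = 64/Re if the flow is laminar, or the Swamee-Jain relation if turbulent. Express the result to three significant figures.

Re ≈ 7.21×10^5; turbulent; f ≈ 0.0228

Re = VD/ν = 3.960·0.184/1.01×10^-6 = 7.21×10^5
Re > 4000 → turbulent; ε/D = 0.00168
Swamee-Jain: f = 0.02277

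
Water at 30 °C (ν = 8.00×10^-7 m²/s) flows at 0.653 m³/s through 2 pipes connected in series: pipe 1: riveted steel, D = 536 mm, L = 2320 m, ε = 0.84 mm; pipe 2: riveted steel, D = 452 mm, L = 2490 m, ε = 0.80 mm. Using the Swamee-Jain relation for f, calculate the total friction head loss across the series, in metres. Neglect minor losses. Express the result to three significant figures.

Pipe 1: V = 2.894 m/s, Re = 1.94×10^6, ε/D = 0.00157, f = 0.02214, h_1 = f(L/D)V²/2g = 40.91 m
Pipe 2: V = 4.070 m/s, Re = 2.30×10^6, ε/D = 0.00177, f = 0.02281, h_2 = f(L/D)V²/2g = 106.1 m
Series → Q common, losses add: H = Σh = 147.0 m

H ≈ 147 m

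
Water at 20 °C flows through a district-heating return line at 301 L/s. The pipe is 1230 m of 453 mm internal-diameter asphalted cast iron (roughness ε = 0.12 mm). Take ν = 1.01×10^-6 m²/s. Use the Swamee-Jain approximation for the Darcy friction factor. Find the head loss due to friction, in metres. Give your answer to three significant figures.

h_f ≈ 7.52 m

V = 4Q/(πD²) = 4·0.301/(π·0.453²) = 1.868 m/s
Re = VD/ν = 1.868·0.453/1.01×10^-6 = 8.38×10^5 → turbulent
ε/D = 0.12/453 = 2.65×10^-4
Swamee-Jain: f = 0.01557
h_f = f(L/D)V²/(2g) = 0.01557·(1230/0.453)·1.868²/(2·9.81) = 7.516 m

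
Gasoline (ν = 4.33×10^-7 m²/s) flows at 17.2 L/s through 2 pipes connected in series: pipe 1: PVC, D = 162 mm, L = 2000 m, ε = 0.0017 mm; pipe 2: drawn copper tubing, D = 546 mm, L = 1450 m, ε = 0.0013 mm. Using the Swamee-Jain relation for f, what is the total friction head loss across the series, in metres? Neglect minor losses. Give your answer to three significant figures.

Pipe 1: V = 0.8345 m/s, Re = 3.12×10^5, ε/D = 1.05×10^-5, f = 0.01439, h_1 = f(L/D)V²/2g = 6.307 m
Pipe 2: V = 0.07346 m/s, Re = 9.26×10^4, ε/D = 2.38×10^-6, f = 0.01817, h_2 = f(L/D)V²/2g = 0.01327 m
Series → Q common, losses add: H = Σh = 6.320 m

H ≈ 6.32 m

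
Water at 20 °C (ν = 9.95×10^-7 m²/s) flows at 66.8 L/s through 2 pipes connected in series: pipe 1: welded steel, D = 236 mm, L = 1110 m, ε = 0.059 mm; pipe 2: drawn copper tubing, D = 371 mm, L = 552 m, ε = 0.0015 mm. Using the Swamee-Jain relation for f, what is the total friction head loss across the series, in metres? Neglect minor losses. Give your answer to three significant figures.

Pipe 1: V = 1.527 m/s, Re = 3.62×10^5, ε/D = 2.50×10^-4, f = 0.01640, h_1 = f(L/D)V²/2g = 9.167 m
Pipe 2: V = 0.6179 m/s, Re = 2.30×10^5, ε/D = 4.04×10^-6, f = 0.01515, h_2 = f(L/D)V²/2g = 0.4388 m
Series → Q common, losses add: H = Σh = 9.606 m

H ≈ 9.61 m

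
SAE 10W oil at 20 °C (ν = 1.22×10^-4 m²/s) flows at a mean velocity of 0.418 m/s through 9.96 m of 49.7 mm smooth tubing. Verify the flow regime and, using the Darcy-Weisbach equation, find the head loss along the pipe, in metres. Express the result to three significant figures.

Re = VD/ν = 0.418·0.04970/1.22×10^-4 = 170 → laminar (Re < 2300)
f = 64/Re = 0.3758
h_f = f(L/D)V²/(2g) = 0.3758·(9.96/0.04970)·0.418²/(2·9.81) = 0.6708 m

h_f ≈ 0.671 m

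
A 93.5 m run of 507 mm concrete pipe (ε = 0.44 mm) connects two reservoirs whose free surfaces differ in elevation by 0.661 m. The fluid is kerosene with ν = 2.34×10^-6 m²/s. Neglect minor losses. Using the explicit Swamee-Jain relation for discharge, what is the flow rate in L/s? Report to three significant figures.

Q ≈ 381 L/s

Swamee-Jain (Type II): Q = -0.965·√(gD⁵h_f/L)·ln[ε/(3.7D) + √(3.17ν²L/(gD³h_f))]
√(gD⁵h_f/L) = √(9.81·0.507⁵·0.661/93.5) = 0.04820
ε/(3.7D) = 2.35×10^-4; √(3.17ν²L/(gD³h_f)) = 4.38×10^-5
Q = -0.965·0.04820·ln(2.784×10^-4) = 0.3808 m³/s
Check: V = 1.89 m/s, Re = 4.09×10^5, f = 0.01990, h_f = 0.666 m ≈ 0.661 m ✓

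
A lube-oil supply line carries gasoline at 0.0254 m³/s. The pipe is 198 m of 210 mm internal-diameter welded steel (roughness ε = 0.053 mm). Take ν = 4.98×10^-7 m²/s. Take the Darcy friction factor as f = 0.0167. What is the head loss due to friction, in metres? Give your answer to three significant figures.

h_f ≈ 0.432 m

V = 4Q/(πD²) = 4·0.0254/(π·0.210²) = 0.7333 m/s
h_f = f(L/D)V²/(2g) = 0.01670·(198/0.210)·0.7333²/(2·9.81) = 0.4316 m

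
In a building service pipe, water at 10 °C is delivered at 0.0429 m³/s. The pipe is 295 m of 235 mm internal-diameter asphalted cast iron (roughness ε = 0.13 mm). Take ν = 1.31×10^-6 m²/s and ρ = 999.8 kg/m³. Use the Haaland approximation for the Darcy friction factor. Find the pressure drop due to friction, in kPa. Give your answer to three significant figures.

V = 4Q/(πD²) = 4·0.0429/(π·0.235²) = 0.9891 m/s
Re = VD/ν = 0.9891·0.235/1.31×10^-6 = 1.77×10^5 → turbulent
ε/D = 0.13/235 = 5.53×10^-4
Haaland: f = 0.01910
h_f = f(L/D)V²/(2g) = 0.01910·(295/0.235)·0.9891²/(2·9.81) = 1.196 m
Δp = ρg·h_f = 999.8·9.81·1.196 = 11.73 kPa

Δp ≈ 11.7 kPa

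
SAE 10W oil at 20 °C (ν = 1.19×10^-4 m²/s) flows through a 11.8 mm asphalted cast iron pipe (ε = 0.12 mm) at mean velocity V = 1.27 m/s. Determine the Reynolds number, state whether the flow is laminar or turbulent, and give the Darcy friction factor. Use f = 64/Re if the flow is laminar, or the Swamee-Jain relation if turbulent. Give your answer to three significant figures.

Re ≈ 126; laminar; f = 64/Re ≈ 0.508

Re = VD/ν = 1.270·0.0118/1.19×10^-4 = 126
Re < 2300 → laminar → f = 64/Re = 0.5082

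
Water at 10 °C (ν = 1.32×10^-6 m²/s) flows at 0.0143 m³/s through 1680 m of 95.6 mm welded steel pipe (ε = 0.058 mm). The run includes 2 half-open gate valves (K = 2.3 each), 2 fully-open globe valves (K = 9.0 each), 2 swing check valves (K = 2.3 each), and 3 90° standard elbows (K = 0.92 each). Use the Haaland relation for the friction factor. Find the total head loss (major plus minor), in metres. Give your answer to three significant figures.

H_L ≈ 76.2 m

V = 4Q/(πD²) = 1.992 m/s; V²/2g = 0.2023 m
Re = 1.44×10^5, ε/D = 6.07×10^-4 → f = 0.01972 (Haaland)
Major: h_f = f(L/D)·V²/2g = 0.01972·17573·0.2023 = 70.11 m
Minor: ΣK = 30.0; h_m = ΣK·V²/2g = 6.060 m
Total H_L = 70.11 + 6.060 = 76.17 m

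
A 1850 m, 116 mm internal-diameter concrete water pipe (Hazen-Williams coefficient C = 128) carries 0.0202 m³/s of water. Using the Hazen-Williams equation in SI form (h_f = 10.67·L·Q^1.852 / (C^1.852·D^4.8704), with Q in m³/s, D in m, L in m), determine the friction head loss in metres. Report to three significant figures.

h_f = 10.67·1850·0.0202^1.852 / (128^1.852·0.116^4.8704) = 64.68 m

h_f ≈ 64.7 m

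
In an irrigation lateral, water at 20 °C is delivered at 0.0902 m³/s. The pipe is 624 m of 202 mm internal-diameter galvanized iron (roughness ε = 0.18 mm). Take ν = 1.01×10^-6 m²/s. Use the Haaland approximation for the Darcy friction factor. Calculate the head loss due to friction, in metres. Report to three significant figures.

h_f ≈ 24.5 m

V = 4Q/(πD²) = 4·0.0902/(π·0.202²) = 2.815 m/s
Re = VD/ν = 2.815·0.202/1.01×10^-6 = 5.63×10^5 → turbulent
ε/D = 0.18/202 = 8.91×10^-4
Haaland: f = 0.01964
h_f = f(L/D)V²/(2g) = 0.01964·(624/0.202)·2.815²/(2·9.81) = 24.50 m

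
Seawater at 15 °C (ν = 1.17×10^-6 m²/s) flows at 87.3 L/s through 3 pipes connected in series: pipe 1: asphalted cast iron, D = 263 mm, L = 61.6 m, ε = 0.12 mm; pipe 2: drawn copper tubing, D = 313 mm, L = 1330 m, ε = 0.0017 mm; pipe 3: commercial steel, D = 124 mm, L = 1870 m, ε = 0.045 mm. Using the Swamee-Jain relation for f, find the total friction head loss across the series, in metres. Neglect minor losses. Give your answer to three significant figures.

Pipe 1: V = 1.607 m/s, Re = 3.61×10^5, ε/D = 4.56×10^-4, f = 0.01784, h_1 = f(L/D)V²/2g = 0.5499 m
Pipe 2: V = 1.135 m/s, Re = 3.04×10^5, ε/D = 5.43×10^-6, f = 0.01441, h_2 = f(L/D)V²/2g = 4.017 m
Pipe 3: V = 7.229 m/s, Re = 7.66×10^5, ε/D = 3.63×10^-4, f = 0.01647, h_3 = f(L/D)V²/2g = 661.7 m
Series → Q common, losses add: H = Σh = 666.2 m

H ≈ 666 m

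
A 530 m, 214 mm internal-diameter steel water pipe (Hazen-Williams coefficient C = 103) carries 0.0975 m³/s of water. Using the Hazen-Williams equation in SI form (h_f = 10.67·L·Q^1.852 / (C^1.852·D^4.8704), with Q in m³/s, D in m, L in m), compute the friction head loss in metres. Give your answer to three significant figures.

h_f = 10.67·530·0.0975^1.852 / (103^1.852·0.214^4.8704) = 25.91 m

h_f ≈ 25.9 m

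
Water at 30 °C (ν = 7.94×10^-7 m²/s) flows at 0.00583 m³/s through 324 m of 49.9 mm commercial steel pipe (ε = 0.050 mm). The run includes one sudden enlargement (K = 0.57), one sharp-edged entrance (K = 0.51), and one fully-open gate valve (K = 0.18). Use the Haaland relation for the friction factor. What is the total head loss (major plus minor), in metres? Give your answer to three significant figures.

V = 4Q/(πD²) = 2.981 m/s; V²/2g = 0.4530 m
Re = 1.87×10^5, ε/D = 0.00100 → f = 0.02100 (Haaland)
Major: h_f = f(L/D)·V²/2g = 0.02100·6493·0.4530 = 61.75 m
Minor: ΣK = 1.26; h_m = ΣK·V²/2g = 0.5707 m
Total H_L = 61.75 + 0.5707 = 62.32 m

H_L ≈ 62.3 m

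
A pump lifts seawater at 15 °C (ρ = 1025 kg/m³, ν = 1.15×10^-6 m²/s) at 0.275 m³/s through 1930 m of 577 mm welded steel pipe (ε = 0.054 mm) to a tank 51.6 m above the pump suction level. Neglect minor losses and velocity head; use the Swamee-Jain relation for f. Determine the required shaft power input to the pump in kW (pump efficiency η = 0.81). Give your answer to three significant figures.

V = 4Q/(πD²) = 1.052 m/s; Re = 5.28×10^5; ε/D = 9.36×10^-5; f = 0.01430
h_f = f(L/D)V²/2g = 2.697 m
Total head H = z + h_f = 51.6 + 2.697 = 54.30 m
P_hyd = ρgQH = 1025·9.81·0.275·54.30 = 150.1 kW
P_shaft = P_hyd/η = 150.1/0.81 = 185.4 kW

P_shaft ≈ 185 kW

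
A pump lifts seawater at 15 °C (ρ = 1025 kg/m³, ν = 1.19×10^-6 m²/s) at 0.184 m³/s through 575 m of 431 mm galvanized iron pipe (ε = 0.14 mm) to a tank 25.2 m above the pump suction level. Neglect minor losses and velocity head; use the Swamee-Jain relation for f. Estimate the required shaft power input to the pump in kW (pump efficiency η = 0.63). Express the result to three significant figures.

V = 4Q/(πD²) = 1.261 m/s; Re = 4.57×10^5; ε/D = 3.25×10^-4; f = 0.01667
h_f = f(L/D)V²/2g = 1.803 m
Total head H = z + h_f = 25.2 + 1.803 = 27.00 m
P_hyd = ρgQH = 1025·9.81·0.184·27.00 = 49.96 kW
P_shaft = P_hyd/η = 49.96/0.63 = 79.30 kW

P_shaft ≈ 79.3 kW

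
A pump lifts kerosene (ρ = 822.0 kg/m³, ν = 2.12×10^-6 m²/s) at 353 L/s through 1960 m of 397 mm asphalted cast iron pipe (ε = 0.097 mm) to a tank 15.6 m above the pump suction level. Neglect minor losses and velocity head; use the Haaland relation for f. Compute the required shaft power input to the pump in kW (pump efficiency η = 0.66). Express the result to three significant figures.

V = 4Q/(πD²) = 2.852 m/s; Re = 5.34×10^5; ε/D = 2.44×10^-4; f = 0.01562
h_f = f(L/D)V²/2g = 31.95 m
Total head H = z + h_f = 15.6 + 31.95 = 47.55 m
P_hyd = ρgQH = 822.0·9.81·0.353·47.55 = 135.4 kW
P_shaft = P_hyd/η = 135.4/0.66 = 205.1 kW

P_shaft ≈ 205 kW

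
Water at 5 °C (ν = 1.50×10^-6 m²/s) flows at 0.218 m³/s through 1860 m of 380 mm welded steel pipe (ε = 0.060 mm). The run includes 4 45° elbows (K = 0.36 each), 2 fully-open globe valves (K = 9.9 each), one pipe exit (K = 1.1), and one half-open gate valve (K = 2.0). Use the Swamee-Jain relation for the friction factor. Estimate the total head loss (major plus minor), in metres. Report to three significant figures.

V = 4Q/(πD²) = 1.922 m/s; V²/2g = 0.1883 m
Re = 4.87×10^5, ε/D = 1.58×10^-4 → f = 0.01514 (Swamee-Jain)
Major: h_f = f(L/D)·V²/2g = 0.01514·4895·0.1883 = 13.95 m
Minor: ΣK = 24.3; h_m = ΣK·V²/2g = 4.584 m
Total H_L = 13.95 + 4.584 = 18.54 m

H_L ≈ 18.5 m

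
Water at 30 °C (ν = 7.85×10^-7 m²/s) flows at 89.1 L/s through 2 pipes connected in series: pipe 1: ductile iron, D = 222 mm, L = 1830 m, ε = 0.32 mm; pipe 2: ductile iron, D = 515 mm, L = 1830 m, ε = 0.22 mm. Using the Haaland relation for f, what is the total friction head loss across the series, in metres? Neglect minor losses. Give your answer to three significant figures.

Pipe 1: V = 2.302 m/s, Re = 6.51×10^5, ε/D = 0.00144, f = 0.02186, h_1 = f(L/D)V²/2g = 48.67 m
Pipe 2: V = 0.4277 m/s, Re = 2.81×10^5, ε/D = 4.27×10^-4, f = 0.01773, h_2 = f(L/D)V²/2g = 0.5873 m
Series → Q common, losses add: H = Σh = 49.26 m

H ≈ 49.3 m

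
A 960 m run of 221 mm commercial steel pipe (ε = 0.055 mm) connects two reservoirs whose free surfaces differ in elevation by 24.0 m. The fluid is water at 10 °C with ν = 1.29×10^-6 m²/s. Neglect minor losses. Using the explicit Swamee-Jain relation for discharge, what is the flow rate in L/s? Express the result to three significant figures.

Swamee-Jain (Type II): Q = -0.965·√(gD⁵h_f/L)·ln[ε/(3.7D) + √(3.17ν²L/(gD³h_f))]
√(gD⁵h_f/L) = √(9.81·0.221⁵·24.0/960) = 0.01137
ε/(3.7D) = 6.73×10^-5; √(3.17ν²L/(gD³h_f)) = 4.46×10^-5
Q = -0.965·0.01137·ln(1.119×10^-4) = 0.09983 m³/s
Check: V = 2.60 m/s, Re = 4.46×10^5, f = 0.01610, h_f = 24.1 m ≈ 24.0 m ✓

Q ≈ 99.8 L/s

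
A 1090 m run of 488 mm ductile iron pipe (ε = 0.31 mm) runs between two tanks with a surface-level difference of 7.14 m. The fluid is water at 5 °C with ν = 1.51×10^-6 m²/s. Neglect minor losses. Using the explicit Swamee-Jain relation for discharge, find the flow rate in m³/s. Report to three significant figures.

Q ≈ 0.346 m³/s

Swamee-Jain (Type II): Q = -0.965·√(gD⁵h_f/L)·ln[ε/(3.7D) + √(3.17ν²L/(gD³h_f))]
√(gD⁵h_f/L) = √(9.81·0.488⁵·7.14/1090) = 0.04217
ε/(3.7D) = 1.72×10^-4; √(3.17ν²L/(gD³h_f)) = 3.11×10^-5
Q = -0.965·0.04217·ln(2.028×10^-4) = 0.3460 m³/s
Check: V = 1.85 m/s, Re = 5.98×10^5, f = 0.01844, h_f = 7.19 m ≈ 7.14 m ✓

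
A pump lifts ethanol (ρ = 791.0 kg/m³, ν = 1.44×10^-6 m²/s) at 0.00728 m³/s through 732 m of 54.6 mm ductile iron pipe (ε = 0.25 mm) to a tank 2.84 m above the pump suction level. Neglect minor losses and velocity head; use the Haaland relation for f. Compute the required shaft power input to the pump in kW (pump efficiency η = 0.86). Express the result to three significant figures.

P_shaft ≈ 13.4 kW

V = 4Q/(πD²) = 3.109 m/s; Re = 1.18×10^5; ε/D = 0.00458; f = 0.03040
h_f = f(L/D)V²/2g = 200.8 m
Total head H = z + h_f = 2.84 + 200.8 = 203.7 m
P_hyd = ρgQH = 791.0·9.81·0.00728·203.7 = 11.50 kW
P_shaft = P_hyd/η = 11.50/0.86 = 13.38 kW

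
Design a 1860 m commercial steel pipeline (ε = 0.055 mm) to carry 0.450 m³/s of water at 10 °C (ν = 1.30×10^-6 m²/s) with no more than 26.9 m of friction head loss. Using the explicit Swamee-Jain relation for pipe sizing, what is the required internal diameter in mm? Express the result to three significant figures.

Swamee-Jain (Type III): D = 0.66·[ε^1.25·(LQ²/(gh_f))^4.75 + ν·Q^9.4·(L/(gh_f))^5.2]^0.04
LQ²/(gh_f) = 1.427; L/(gh_f) = 7.048
Term 1 = ε^1.25·(…)^4.75 = 2.57×10^-5; Term 2 = ν·Q^9.4·(…)^5.2 = 1.84×10^-5
D = 0.66·(2.57×10^-5 + 1.84×10^-5)^0.04 = 0.4419 m = 442 mm
Check: V = 2.93 m/s, Re = 9.97×10^5, f = 0.01386, h_f = 25.6 m ≈ 26.9 m ✓

D ≈ 442 mm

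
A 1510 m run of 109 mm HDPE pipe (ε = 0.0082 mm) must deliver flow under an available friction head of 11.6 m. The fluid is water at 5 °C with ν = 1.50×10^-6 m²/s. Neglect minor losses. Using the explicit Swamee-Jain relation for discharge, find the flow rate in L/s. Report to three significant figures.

Swamee-Jain (Type II): Q = -0.965·√(gD⁵h_f/L)·ln[ε/(3.7D) + √(3.17ν²L/(gD³h_f))]
√(gD⁵h_f/L) = √(9.81·0.109⁵·11.6/1510) = 0.001077
ε/(3.7D) = 2.03×10^-5; √(3.17ν²L/(gD³h_f)) = 2.70×10^-4
Q = -0.965·0.001077·ln(2.907×10^-4) = 0.008462 m³/s
Check: V = 0.907 m/s, Re = 6.59×10^4, f = 0.01988, h_f = 11.5 m ≈ 11.6 m ✓

Q ≈ 8.46 L/s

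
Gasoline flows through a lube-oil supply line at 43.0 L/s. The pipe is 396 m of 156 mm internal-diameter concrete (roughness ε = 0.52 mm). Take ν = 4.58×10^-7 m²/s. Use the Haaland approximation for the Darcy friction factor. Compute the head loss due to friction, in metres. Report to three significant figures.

h_f ≈ 17.8 m

V = 4Q/(πD²) = 4·0.0430/(π·0.156²) = 2.250 m/s
Re = VD/ν = 2.250·0.156/4.58×10^-7 = 7.66×10^5 → turbulent
ε/D = 0.52/156 = 0.00333
Haaland: f = 0.02716
h_f = f(L/D)V²/(2g) = 0.02716·(396/0.156)·2.250²/(2·9.81) = 17.79 m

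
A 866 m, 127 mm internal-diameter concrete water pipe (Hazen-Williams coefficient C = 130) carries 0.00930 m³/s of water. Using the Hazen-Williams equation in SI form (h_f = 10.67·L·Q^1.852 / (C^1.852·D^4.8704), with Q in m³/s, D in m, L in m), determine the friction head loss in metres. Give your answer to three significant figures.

h_f = 10.67·866·0.00930^1.852 / (130^1.852·0.127^4.8704) = 4.499 m

h_f ≈ 4.50 m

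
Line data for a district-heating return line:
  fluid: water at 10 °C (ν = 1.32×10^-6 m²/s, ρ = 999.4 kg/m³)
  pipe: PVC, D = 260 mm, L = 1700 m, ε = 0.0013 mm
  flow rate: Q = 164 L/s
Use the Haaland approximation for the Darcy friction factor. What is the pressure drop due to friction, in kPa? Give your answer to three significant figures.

V = 4Q/(πD²) = 4·0.164/(π·0.260²) = 3.089 m/s
Re = VD/ν = 3.089·0.260/1.32×10^-6 = 6.08×10^5 → turbulent
ε/D = 0.0013/260 = 5.00×10^-6
Haaland: f = 0.01268
h_f = f(L/D)V²/(2g) = 0.01268·(1700/0.260)·3.089²/(2·9.81) = 40.32 m
Δp = ρg·h_f = 999.4·9.81·40.32 = 395.3 kPa

Δp ≈ 395 kPa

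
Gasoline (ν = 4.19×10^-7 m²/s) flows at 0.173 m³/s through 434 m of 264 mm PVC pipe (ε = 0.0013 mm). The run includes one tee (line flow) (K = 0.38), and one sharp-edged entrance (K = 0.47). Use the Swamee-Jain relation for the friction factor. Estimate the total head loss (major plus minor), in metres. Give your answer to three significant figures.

V = 4Q/(πD²) = 3.160 m/s; V²/2g = 0.5091 m
Re = 1.99×10^6, ε/D = 4.92×10^-6 → f = 0.01056 (Swamee-Jain)
Major: h_f = f(L/D)·V²/2g = 0.01056·1644·0.5091 = 8.838 m
Minor: ΣK = 0.850; h_m = ΣK·V²/2g = 0.4327 m
Total H_L = 8.838 + 0.4327 = 9.270 m

H_L ≈ 9.27 m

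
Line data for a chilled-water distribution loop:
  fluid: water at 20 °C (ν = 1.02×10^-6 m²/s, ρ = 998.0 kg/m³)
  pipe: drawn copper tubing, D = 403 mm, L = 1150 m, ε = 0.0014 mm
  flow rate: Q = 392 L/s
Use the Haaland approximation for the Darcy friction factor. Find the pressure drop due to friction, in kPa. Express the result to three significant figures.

V = 4Q/(πD²) = 4·0.392/(π·0.403²) = 3.073 m/s
Re = VD/ν = 3.073·0.403/1.02×10^-6 = 1.21×10^6 → turbulent
ε/D = 0.0014/403 = 3.47×10^-6
Haaland: f = 0.01128
h_f = f(L/D)V²/(2g) = 0.01128·(1150/0.403)·3.073²/(2·9.81) = 15.50 m
Δp = ρg·h_f = 998.0·9.81·15.50 = 151.7 kPa

Δp ≈ 152 kPa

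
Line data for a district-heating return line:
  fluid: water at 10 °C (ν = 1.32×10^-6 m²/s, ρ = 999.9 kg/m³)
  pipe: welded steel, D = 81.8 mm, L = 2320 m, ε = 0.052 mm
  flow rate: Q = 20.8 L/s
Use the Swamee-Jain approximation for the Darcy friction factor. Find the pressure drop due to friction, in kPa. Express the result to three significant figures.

Δp ≈ 4290 kPa

V = 4Q/(πD²) = 4·0.0208/(π·0.0818²) = 3.958 m/s
Re = VD/ν = 3.958·0.0818/1.32×10^-6 = 2.45×10^5 → turbulent
ε/D = 0.052/81.8 = 6.36×10^-4
Swamee-Jain: f = 0.01932
h_f = f(L/D)V²/(2g) = 0.01932·(2320/0.0818)·3.958²/(2·9.81) = 437.5 m
Δp = ρg·h_f = 999.9·9.81·437.5 = 4291 kPa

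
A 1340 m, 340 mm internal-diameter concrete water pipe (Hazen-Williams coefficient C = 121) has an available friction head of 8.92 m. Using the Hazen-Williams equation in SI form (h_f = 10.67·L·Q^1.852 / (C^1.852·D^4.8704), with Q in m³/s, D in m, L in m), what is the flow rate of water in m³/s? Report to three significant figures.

Rearranging: Q = [h_f·C^1.852·D^4.8704 / (10.67·L)]^(1/1.852)
Q = [8.92·121^1.852·0.340^4.8704 / (10.67·1340)]^0.540 = 0.1319 m³/s

Q ≈ 0.132 m³/s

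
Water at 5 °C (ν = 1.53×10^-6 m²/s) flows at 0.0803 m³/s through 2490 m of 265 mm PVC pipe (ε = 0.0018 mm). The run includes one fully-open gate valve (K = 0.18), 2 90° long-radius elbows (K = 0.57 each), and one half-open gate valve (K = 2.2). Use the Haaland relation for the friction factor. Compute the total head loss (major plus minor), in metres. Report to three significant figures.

V = 4Q/(πD²) = 1.456 m/s; V²/2g = 0.1080 m
Re = 2.52×10^5, ε/D = 6.79×10^-6 → f = 0.01487 (Haaland)
Major: h_f = f(L/D)·V²/2g = 0.01487·9396·0.1080 = 15.09 m
Minor: ΣK = 3.52; h_m = ΣK·V²/2g = 0.3803 m
Total H_L = 15.09 + 0.3803 = 15.47 m

H_L ≈ 15.5 m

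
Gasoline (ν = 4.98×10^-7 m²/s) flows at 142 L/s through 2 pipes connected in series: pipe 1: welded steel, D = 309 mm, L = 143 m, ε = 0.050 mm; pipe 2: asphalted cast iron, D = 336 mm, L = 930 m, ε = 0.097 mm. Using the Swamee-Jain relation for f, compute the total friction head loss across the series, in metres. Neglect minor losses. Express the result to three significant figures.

H ≈ 6.85 m

Pipe 1: V = 1.894 m/s, Re = 1.17×10^6, ε/D = 1.62×10^-4, f = 0.01419, h_1 = f(L/D)V²/2g = 1.200 m
Pipe 2: V = 1.601 m/s, Re = 1.08×10^6, ε/D = 2.89×10^-4, f = 0.01560, h_2 = f(L/D)V²/2g = 5.645 m
Series → Q common, losses add: H = Σh = 6.845 m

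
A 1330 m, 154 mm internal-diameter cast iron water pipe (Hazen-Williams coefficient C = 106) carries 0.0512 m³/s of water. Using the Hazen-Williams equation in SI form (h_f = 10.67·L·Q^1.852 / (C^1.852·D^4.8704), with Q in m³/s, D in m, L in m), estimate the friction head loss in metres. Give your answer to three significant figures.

h_f ≈ 92.9 m

h_f = 10.67·1330·0.0512^1.852 / (106^1.852·0.154^4.8704) = 92.86 m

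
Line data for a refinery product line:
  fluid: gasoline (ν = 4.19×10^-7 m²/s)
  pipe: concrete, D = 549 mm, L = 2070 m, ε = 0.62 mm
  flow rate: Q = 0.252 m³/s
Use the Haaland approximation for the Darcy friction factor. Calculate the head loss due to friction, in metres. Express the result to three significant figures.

h_f ≈ 4.45 m

V = 4Q/(πD²) = 4·0.252/(π·0.549²) = 1.065 m/s
Re = VD/ν = 1.065·0.549/4.19×10^-7 = 1.39×10^6 → turbulent
ε/D = 0.62/549 = 0.00113
Haaland: f = 0.02045
h_f = f(L/D)V²/(2g) = 0.02045·(2070/0.549)·1.065²/(2·9.81) = 4.453 m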